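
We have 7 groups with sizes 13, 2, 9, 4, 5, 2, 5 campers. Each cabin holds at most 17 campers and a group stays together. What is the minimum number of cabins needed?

Total = 13 + 9 + 5 + 5 + 4 + 2 + 2 = 40 campers.
Lower bound: ⌈40/17⌉ = 3 cabins.
A packing using 3 cabins:
  cabin 1: 13 + 4 = 17
  cabin 2: 9 + 5 + 2 = 16
  cabin 3: 5 + 2 = 7
This matches the lower bound, so 3 is optimal.

3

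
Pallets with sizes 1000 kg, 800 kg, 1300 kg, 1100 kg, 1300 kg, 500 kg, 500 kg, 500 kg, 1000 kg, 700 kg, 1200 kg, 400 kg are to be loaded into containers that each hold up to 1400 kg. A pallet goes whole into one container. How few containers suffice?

9

Total = 1300 + 1300 + 1200 + 1100 + 1000 + 1000 + 800 + 700 + 500 + 500 + 500 + 400 = 10300 kg.
Lower bound: ⌈10300/1400⌉ = 8 containers.
A packing using 9 containers:
  container 1: 1300 = 1300
  container 2: 1300 = 1300
  container 3: 1200 = 1200
  container 4: 1100 = 1100
  container 5: 1000 + 400 = 1400
  container 6: 1000 = 1000
  container 7: 800 + 500 = 1300
  container 8: 700 + 500 = 1200
  container 9: 500 = 500
No arrangement into 8 containers stays within capacity, so 9 is optimal.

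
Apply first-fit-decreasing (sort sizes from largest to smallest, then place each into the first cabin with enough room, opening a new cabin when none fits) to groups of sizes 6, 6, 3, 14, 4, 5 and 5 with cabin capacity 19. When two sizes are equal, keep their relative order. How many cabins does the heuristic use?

Sorted descending: 14, 6, 6, 5, 5, 4, 3.
  14 → cabin 1 (new)  [load 14/19]
  6 → cabin 2 (new)  [load 6/19]
  6 → cabin 2  [load 12/19]
  5 → cabin 1  [load 19/19]
  5 → cabin 2  [load 17/19]
  4 → cabin 3 (new)  [load 4/19]
  3 → cabin 3  [load 7/19]
3 cabins opened.

3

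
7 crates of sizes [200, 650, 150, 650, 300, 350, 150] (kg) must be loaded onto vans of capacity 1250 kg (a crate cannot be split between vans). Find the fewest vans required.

2

Total = 650 + 650 + 350 + 300 + 200 + 150 + 150 = 2450 kg.
Lower bound: ⌈2450/1250⌉ = 2 vans.
A packing using 2 vans:
  van 1: 650 + 350 + 200 = 1200
  van 2: 650 + 300 + 150 + 150 = 1250
This matches the lower bound, so 2 is optimal.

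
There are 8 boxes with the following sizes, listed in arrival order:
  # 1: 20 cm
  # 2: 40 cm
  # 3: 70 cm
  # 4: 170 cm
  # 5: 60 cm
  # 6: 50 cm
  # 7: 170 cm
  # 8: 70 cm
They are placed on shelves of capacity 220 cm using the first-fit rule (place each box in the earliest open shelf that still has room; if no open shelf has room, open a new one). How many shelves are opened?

  20 → shelf 1 (new)  [load 20/220]
  40 → shelf 1  [load 60/220]
  70 → shelf 1  [load 130/220]
  170 → shelf 2 (new)  [load 170/220]
  60 → shelf 1  [load 190/220]
  50 → shelf 2  [load 220/220]
  170 → shelf 3 (new)  [load 170/220]
  70 → shelf 4 (new)  [load 70/220]
4 shelves opened.

4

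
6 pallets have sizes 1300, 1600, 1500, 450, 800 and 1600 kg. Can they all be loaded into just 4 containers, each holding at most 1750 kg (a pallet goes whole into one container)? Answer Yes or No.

Total = 7250 kg; ⌈7250/1750⌉ = 5.
At least 5 containers are required, but only 4 are allowed.

No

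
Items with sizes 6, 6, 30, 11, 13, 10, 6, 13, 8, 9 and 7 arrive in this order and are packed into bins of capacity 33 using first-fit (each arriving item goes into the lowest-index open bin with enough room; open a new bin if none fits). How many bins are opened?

4

  6 → bin 1 (new)  [load 6/33]
  6 → bin 1  [load 12/33]
  30 → bin 2 (new)  [load 30/33]
  11 → bin 1  [load 23/33]
  13 → bin 3 (new)  [load 13/33]
  10 → bin 1  [load 33/33]
  6 → bin 3  [load 19/33]
  13 → bin 3  [load 32/33]
  8 → bin 4 (new)  [load 8/33]
  9 → bin 4  [load 17/33]
  7 → bin 4  [load 24/33]
4 bins opened.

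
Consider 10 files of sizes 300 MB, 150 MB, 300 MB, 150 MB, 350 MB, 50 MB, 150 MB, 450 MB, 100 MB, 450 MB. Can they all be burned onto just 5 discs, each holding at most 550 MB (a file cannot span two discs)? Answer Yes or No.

Yes

A valid assignment using 5 discs:
  disc 1: 450 + 100 = 550
  disc 2: 450 + 50 = 500
  disc 3: 350 + 150 = 500
  disc 4: 300 + 150 = 450
  disc 5: 300 + 150 = 450
Every load is within 550 MB, so 5 discs suffice.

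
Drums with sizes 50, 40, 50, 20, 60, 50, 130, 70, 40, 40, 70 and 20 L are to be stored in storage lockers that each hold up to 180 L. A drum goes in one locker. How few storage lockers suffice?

Total = 130 + 70 + 70 + 60 + 50 + 50 + 50 + 40 + 40 + 40 + 20 + 20 = 640 L.
Lower bound: ⌈640/180⌉ = 4 storage lockers.
A packing using 4 storage lockers:
  locker 1: 130 + 50 = 180
  locker 2: 70 + 70 + 40 = 180
  locker 3: 60 + 50 + 50 + 20 = 180
  locker 4: 40 + 40 + 20 = 100
This matches the lower bound, so 4 is optimal.

4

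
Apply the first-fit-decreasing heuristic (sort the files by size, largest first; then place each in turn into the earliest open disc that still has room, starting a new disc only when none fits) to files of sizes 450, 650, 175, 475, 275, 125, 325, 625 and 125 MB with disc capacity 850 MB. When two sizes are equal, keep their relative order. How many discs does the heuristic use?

4

Sorted descending: 650, 625, 475, 450, 325, 275, 175, 125, 125.
  650 → disc 1 (new)  [load 650/850]
  625 → disc 2 (new)  [load 625/850]
  475 → disc 3 (new)  [load 475/850]
  450 → disc 4 (new)  [load 450/850]
  325 → disc 3  [load 800/850]
  275 → disc 4  [load 725/850]
  175 → disc 1  [load 825/850]
  125 → disc 2  [load 750/850]
  125 → disc 4  [load 850/850]
4 discs opened.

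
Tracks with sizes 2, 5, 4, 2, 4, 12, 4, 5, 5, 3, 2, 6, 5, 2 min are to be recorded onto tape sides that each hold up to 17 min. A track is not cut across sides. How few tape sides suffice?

Total = 12 + 6 + 5 + 5 + 5 + 5 + 4 + 4 + 4 + 3 + 2 + 2 + 2 + 2 = 61 min.
Lower bound: ⌈61/17⌉ = 4 tape sides.
A packing using 4 tape sides:
  side 1: 12 + 5 = 17
  side 2: 6 + 5 + 5 = 16
  side 3: 5 + 4 + 4 + 4 = 17
  side 4: 3 + 2 + 2 + 2 + 2 = 11
This matches the lower bound, so 4 is optimal.

4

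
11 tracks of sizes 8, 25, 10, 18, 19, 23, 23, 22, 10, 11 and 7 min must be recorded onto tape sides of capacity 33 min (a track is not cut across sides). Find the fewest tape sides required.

6

Total = 25 + 23 + 23 + 22 + 19 + 18 + 11 + 10 + 10 + 8 + 7 = 176 min.
Lower bound: ⌈176/33⌉ = 6 tape sides.
A packing using 6 tape sides:
  side 1: 25 + 8 = 33
  side 2: 23 + 10 = 33
  side 3: 23 + 10 = 33
  side 4: 22 + 11 = 33
  side 5: 19 + 7 = 26
  side 6: 18 = 18
This matches the lower bound, so 6 is optimal.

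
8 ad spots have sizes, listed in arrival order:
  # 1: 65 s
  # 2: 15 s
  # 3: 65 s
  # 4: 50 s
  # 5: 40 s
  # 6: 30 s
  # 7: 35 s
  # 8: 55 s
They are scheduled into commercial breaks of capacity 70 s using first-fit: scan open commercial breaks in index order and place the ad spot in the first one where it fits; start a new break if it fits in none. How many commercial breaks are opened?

  65 → break 1 (new)  [load 65/70]
  15 → break 2 (new)  [load 15/70]
  65 → break 3 (new)  [load 65/70]
  50 → break 2  [load 65/70]
  40 → break 4 (new)  [load 40/70]
  30 → break 4  [load 70/70]
  35 → break 5 (new)  [load 35/70]
  55 → break 6 (new)  [load 55/70]
6 commercial breaks opened.

6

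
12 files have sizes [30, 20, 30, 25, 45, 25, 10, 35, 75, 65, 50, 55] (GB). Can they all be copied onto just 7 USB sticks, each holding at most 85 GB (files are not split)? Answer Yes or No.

Yes

A valid assignment using 6 USB sticks:
  USB stick 1: 75 + 10 = 85
  USB stick 2: 65 + 20 = 85
  USB stick 3: 55 + 30 = 85
  USB stick 4: 50 + 35 = 85
  USB stick 5: 45 + 30 = 75
  USB stick 6: 25 + 25 = 50
That uses only 6 ≤ 7, so 7 USB sticks are enough.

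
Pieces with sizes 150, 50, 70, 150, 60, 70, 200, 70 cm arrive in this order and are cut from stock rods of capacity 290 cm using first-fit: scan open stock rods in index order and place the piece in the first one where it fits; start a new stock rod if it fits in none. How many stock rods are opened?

  150 → stock rod 1 (new)  [load 150/290]
  50 → stock rod 1  [load 200/290]
  70 → stock rod 1  [load 270/290]
  150 → stock rod 2 (new)  [load 150/290]
  60 → stock rod 2  [load 210/290]
  70 → stock rod 2  [load 280/290]
  200 → stock rod 3 (new)  [load 200/290]
  70 → stock rod 3  [load 270/290]
3 stock rods opened.

3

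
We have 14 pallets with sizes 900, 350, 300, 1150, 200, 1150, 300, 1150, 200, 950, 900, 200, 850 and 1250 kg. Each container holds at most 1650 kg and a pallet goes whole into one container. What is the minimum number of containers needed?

Total = 1250 + 1150 + 1150 + 1150 + 950 + 900 + 900 + 850 + 350 + 300 + 300 + 200 + 200 + 200 = 9850 kg.
Lower bound: ⌈9850/1650⌉ = 6 containers.
Also, 8 pallets each exceed 825 kg, and no two of those can share a container, so at least 8 containers are needed.
A packing using 8 containers:
  container 1: 1250 + 350 = 1600
  container 2: 1150 + 300 + 200 = 1650
  container 3: 1150 + 300 + 200 = 1650
  container 4: 1150 + 200 = 1350
  container 5: 950 = 950
  container 6: 900 = 900
  container 7: 900 = 900
  container 8: 850 = 850
This matches the lower bound, so 8 is optimal.

8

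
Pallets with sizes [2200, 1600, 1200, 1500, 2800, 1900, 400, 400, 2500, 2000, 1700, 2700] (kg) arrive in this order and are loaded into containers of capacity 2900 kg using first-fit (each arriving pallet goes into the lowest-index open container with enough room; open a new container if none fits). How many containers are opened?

  2200 → container 1 (new)  [load 2200/2900]
  1600 → container 2 (new)  [load 1600/2900]
  1200 → container 2  [load 2800/2900]
  1500 → container 3 (new)  [load 1500/2900]
  2800 → container 4 (new)  [load 2800/2900]
  1900 → container 5 (new)  [load 1900/2900]
  400 → container 1  [load 2600/2900]
  400 → container 3  [load 1900/2900]
  2500 → container 6 (new)  [load 2500/2900]
  2000 → container 7 (new)  [load 2000/2900]
  1700 → container 8 (new)  [load 1700/2900]
  2700 → container 9 (new)  [load 2700/2900]
9 containers opened.

9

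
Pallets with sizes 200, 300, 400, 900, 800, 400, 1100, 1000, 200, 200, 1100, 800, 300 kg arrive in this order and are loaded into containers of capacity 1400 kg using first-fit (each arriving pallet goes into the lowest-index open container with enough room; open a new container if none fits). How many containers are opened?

  200 → container 1 (new)  [load 200/1400]
  300 → container 1  [load 500/1400]
  400 → container 1  [load 900/1400]
  900 → container 2 (new)  [load 900/1400]
  800 → container 3 (new)  [load 800/1400]
  400 → container 1  [load 1300/1400]
  1100 → container 4 (new)  [load 1100/1400]
  1000 → container 5 (new)  [load 1000/1400]
  200 → container 2  [load 1100/1400]
  200 → container 2  [load 1300/1400]
  1100 → container 6 (new)  [load 1100/1400]
  800 → container 7 (new)  [load 800/1400]
  300 → container 3  [load 1100/1400]
7 containers opened.

7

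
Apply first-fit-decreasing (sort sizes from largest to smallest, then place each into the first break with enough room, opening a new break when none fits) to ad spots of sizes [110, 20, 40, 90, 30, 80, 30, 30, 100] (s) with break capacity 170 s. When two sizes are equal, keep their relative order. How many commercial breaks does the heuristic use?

4

Sorted descending: 110, 100, 90, 80, 40, 30, 30, 30, 20.
  110 → break 1 (new)  [load 110/170]
  100 → break 2 (new)  [load 100/170]
  90 → break 3 (new)  [load 90/170]
  80 → break 3  [load 170/170]
  40 → break 1  [load 150/170]
  30 → break 2  [load 130/170]
  30 → break 2  [load 160/170]
  30 → break 4 (new)  [load 30/170]
  20 → break 1  [load 170/170]
4 commercial breaks opened.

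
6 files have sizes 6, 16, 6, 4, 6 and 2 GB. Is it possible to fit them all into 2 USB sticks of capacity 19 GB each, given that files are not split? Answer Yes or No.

Total = 40 GB; ⌈40/19⌉ = 3.
At least 3 USB sticks are required, but only 2 are allowed.

No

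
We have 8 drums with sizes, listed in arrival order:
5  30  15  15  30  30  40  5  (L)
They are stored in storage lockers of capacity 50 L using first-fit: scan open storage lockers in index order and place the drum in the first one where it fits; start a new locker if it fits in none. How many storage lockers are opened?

4

  5 → locker 1 (new)  [load 5/50]
  30 → locker 1  [load 35/50]
  15 → locker 1  [load 50/50]
  15 → locker 2 (new)  [load 15/50]
  30 → locker 2  [load 45/50]
  30 → locker 3 (new)  [load 30/50]
  40 → locker 4 (new)  [load 40/50]
  5 → locker 2  [load 50/50]
4 storage lockers opened.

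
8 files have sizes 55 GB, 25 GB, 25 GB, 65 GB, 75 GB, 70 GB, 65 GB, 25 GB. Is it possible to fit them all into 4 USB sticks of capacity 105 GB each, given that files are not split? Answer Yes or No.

No

Total = 405 GB; ⌈405/105⌉ = 4.
5 files each exceed half the capacity and cannot share a USB stick, forcing at least 5 USB sticks.
At least 5 USB sticks are required, but only 4 are allowed.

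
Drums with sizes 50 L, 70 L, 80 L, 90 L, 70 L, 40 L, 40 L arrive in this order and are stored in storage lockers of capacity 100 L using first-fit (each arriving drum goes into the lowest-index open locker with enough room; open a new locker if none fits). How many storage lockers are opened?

  50 → locker 1 (new)  [load 50/100]
  70 → locker 2 (new)  [load 70/100]
  80 → locker 3 (new)  [load 80/100]
  90 → locker 4 (new)  [load 90/100]
  70 → locker 5 (new)  [load 70/100]
  40 → locker 1  [load 90/100]
  40 → locker 6 (new)  [load 40/100]
6 storage lockers opened.

6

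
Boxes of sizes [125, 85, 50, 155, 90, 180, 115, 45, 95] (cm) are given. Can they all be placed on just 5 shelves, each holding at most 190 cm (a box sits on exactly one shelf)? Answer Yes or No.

No

Total = 940 cm; ⌈940/190⌉ = 5.
The bound of 5 does not rule out 5, but exhaustive search shows no assignment into 5 shelves of capacity 190 cm exists — the minimum is 6.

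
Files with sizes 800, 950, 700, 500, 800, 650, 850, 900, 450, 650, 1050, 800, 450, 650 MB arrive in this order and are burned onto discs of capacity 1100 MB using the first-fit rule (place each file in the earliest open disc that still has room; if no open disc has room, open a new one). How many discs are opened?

  800 → disc 1 (new)  [load 800/1100]
  950 → disc 2 (new)  [load 950/1100]
  700 → disc 3 (new)  [load 700/1100]
  500 → disc 4 (new)  [load 500/1100]
  800 → disc 5 (new)  [load 800/1100]
  650 → disc 6 (new)  [load 650/1100]
  850 → disc 7 (new)  [load 850/1100]
  900 → disc 8 (new)  [load 900/1100]
  450 → disc 4  [load 950/1100]
  650 → disc 9 (new)  [load 650/1100]
  1050 → disc 10 (new)  [load 1050/1100]
  800 → disc 11 (new)  [load 800/1100]
  450 → disc 6  [load 1100/1100]
  650 → disc 12 (new)  [load 650/1100]
12 discs opened.

12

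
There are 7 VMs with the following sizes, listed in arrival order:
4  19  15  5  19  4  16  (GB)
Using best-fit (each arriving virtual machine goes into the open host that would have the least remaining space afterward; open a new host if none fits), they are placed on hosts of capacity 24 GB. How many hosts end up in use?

4

  4 → host 1 (new)  [load 4/24]
  19 → host 1  [load 23/24]
  15 → host 2 (new)  [load 15/24]
  5 → host 2  [load 20/24]
  19 → host 3 (new)  [load 19/24]
  4 → host 2  [load 24/24]
  16 → host 4 (new)  [load 16/24]
4 hosts opened.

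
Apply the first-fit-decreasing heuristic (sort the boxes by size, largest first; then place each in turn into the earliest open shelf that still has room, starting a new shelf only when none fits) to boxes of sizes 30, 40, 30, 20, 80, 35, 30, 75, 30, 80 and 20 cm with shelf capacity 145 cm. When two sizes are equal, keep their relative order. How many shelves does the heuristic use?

Sorted descending: 80, 80, 75, 40, 35, 30, 30, 30, 30, 20, 20.
  80 → shelf 1 (new)  [load 80/145]
  80 → shelf 2 (new)  [load 80/145]
  75 → shelf 3 (new)  [load 75/145]
  40 → shelf 1  [load 120/145]
  35 → shelf 2  [load 115/145]
  30 → shelf 2  [load 145/145]
  30 → shelf 3  [load 105/145]
  30 → shelf 3  [load 135/145]
  30 → shelf 4 (new)  [load 30/145]
  20 → shelf 1  [load 140/145]
  20 → shelf 4  [load 50/145]
4 shelves opened.

4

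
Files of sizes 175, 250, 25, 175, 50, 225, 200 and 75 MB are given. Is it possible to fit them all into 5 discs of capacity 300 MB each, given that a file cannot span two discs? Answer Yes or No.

Yes

A valid assignment using 5 discs:
  disc 1: 250 + 50 = 300
  disc 2: 225 + 75 = 300
  disc 3: 200 + 25 = 225
  disc 4: 175 = 175
  disc 5: 175 = 175
Every load is within 300 MB, so 5 discs suffice.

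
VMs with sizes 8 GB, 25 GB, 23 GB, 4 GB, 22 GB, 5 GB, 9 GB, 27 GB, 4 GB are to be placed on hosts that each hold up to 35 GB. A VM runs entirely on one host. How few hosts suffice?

Total = 27 + 25 + 23 + 22 + 9 + 8 + 5 + 4 + 4 = 127 GB.
Lower bound: ⌈127/35⌉ = 4 hosts.
A packing using 4 hosts:
  host 1: 27 + 8 = 35
  host 2: 25 + 9 = 34
  host 3: 23 + 5 + 4 = 32
  host 4: 22 + 4 = 26
This matches the lower bound, so 4 is optimal.

4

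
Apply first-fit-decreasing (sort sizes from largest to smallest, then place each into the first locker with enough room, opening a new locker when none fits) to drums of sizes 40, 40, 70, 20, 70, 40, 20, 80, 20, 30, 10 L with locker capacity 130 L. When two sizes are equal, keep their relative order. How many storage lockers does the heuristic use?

Sorted descending: 80, 70, 70, 40, 40, 40, 30, 20, 20, 20, 10.
  80 → locker 1 (new)  [load 80/130]
  70 → locker 2 (new)  [load 70/130]
  70 → locker 3 (new)  [load 70/130]
  40 → locker 1  [load 120/130]
  40 → locker 2  [load 110/130]
  40 → locker 3  [load 110/130]
  30 → locker 4 (new)  [load 30/130]
  20 → locker 2  [load 130/130]
  20 → locker 3  [load 130/130]
  20 → locker 4  [load 50/130]
  10 → locker 1  [load 130/130]
4 storage lockers opened.

4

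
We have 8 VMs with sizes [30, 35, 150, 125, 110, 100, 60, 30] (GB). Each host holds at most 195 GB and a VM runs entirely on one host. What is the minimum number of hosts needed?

4

Total = 150 + 125 + 110 + 100 + 60 + 35 + 30 + 30 = 640 GB.
Lower bound: ⌈640/195⌉ = 4 hosts.
A packing using 4 hosts:
  host 1: 150 + 35 = 185
  host 2: 125 + 60 = 185
  host 3: 110 + 30 + 30 = 170
  host 4: 100 = 100
This matches the lower bound, so 4 is optimal.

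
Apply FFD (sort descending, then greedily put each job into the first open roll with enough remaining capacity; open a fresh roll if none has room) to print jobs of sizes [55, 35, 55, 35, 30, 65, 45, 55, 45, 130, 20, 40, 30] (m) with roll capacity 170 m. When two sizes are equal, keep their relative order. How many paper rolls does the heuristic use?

Sorted descending: 130, 65, 55, 55, 55, 45, 45, 40, 35, 35, 30, 30, 20.
  130 → roll 1 (new)  [load 130/170]
  65 → roll 2 (new)  [load 65/170]
  55 → roll 2  [load 120/170]
  55 → roll 3 (new)  [load 55/170]
  55 → roll 3  [load 110/170]
  45 → roll 2  [load 165/170]
  45 → roll 3  [load 155/170]
  40 → roll 1  [load 170/170]
  35 → roll 4 (new)  [load 35/170]
  35 → roll 4  [load 70/170]
  30 → roll 4  [load 100/170]
  30 → roll 4  [load 130/170]
  20 → roll 4  [load 150/170]
4 paper rolls opened.

4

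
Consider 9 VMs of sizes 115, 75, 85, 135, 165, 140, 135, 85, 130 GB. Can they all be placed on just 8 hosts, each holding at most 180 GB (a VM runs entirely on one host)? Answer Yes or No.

A valid assignment using 8 hosts:
  host 1: 165 = 165
  host 2: 140 = 140
  host 3: 135 = 135
  host 4: 135 = 135
  host 5: 130 = 130
  host 6: 115 = 115
  host 7: 85 + 85 = 170
  host 8: 75 = 75
Every load is within 180 GB, so 8 hosts suffice.

Yes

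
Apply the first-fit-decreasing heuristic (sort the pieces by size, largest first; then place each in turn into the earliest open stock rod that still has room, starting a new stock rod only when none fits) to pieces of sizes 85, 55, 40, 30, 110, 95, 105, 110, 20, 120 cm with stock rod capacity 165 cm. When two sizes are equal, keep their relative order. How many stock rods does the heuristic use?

Sorted descending: 120, 110, 110, 105, 95, 85, 55, 40, 30, 20.
  120 → stock rod 1 (new)  [load 120/165]
  110 → stock rod 2 (new)  [load 110/165]
  110 → stock rod 3 (new)  [load 110/165]
  105 → stock rod 4 (new)  [load 105/165]
  95 → stock rod 5 (new)  [load 95/165]
  85 → stock rod 6 (new)  [load 85/165]
  55 → stock rod 2  [load 165/165]
  40 → stock rod 1  [load 160/165]
  30 → stock rod 3  [load 140/165]
  20 → stock rod 3  [load 160/165]
6 stock rods opened.

6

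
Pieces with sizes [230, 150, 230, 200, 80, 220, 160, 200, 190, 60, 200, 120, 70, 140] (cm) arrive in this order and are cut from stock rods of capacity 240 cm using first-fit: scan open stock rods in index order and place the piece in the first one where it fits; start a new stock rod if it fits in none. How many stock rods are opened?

  230 → stock rod 1 (new)  [load 230/240]
  150 → stock rod 2 (new)  [load 150/240]
  230 → stock rod 3 (new)  [load 230/240]
  200 → stock rod 4 (new)  [load 200/240]
  80 → stock rod 2  [load 230/240]
  220 → stock rod 5 (new)  [load 220/240]
  160 → stock rod 6 (new)  [load 160/240]
  200 → stock rod 7 (new)  [load 200/240]
  190 → stock rod 8 (new)  [load 190/240]
  60 → stock rod 6  [load 220/240]
  200 → stock rod 9 (new)  [load 200/240]
  120 → stock rod 10 (new)  [load 120/240]
  70 → stock rod 10  [load 190/240]
  140 → stock rod 11 (new)  [load 140/240]
11 stock rods opened.

11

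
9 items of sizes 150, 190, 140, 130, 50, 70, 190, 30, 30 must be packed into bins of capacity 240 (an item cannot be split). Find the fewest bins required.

Total = 190 + 190 + 150 + 140 + 130 + 70 + 50 + 30 + 30 = 980.
Lower bound: ⌈980/240⌉ = 5 bins.
A packing using 5 bins:
  bin 1: 190 + 50 = 240
  bin 2: 190 + 30 = 220
  bin 3: 150 + 70 = 220
  bin 4: 140 + 30 = 170
  bin 5: 130 = 130
This matches the lower bound, so 5 is optimal.

5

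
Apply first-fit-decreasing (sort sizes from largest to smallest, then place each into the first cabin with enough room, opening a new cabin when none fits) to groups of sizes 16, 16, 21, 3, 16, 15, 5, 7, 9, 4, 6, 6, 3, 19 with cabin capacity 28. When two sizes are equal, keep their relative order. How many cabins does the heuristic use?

Sorted descending: 21, 19, 16, 16, 16, 15, 9, 7, 6, 6, 5, 4, 3, 3.
  21 → cabin 1 (new)  [load 21/28]
  19 → cabin 2 (new)  [load 19/28]
  16 → cabin 3 (new)  [load 16/28]
  16 → cabin 4 (new)  [load 16/28]
  16 → cabin 5 (new)  [load 16/28]
  15 → cabin 6 (new)  [load 15/28]
  9 → cabin 2  [load 28/28]
  7 → cabin 1  [load 28/28]
  6 → cabin 3  [load 22/28]
  6 → cabin 3  [load 28/28]
  5 → cabin 4  [load 21/28]
  4 → cabin 4  [load 25/28]
  3 → cabin 4  [load 28/28]
  3 → cabin 5  [load 19/28]
6 cabins opened.

6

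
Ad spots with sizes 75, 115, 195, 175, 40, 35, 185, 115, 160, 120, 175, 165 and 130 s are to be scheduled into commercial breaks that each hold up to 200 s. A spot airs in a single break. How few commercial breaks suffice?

10

Total = 195 + 185 + 175 + 175 + 165 + 160 + 130 + 120 + 115 + 115 + 75 + 40 + 35 = 1685 s.
Lower bound: ⌈1685/200⌉ = 9 commercial breaks.
Also, 10 ad spots each exceed 100 s, and no two of those can share a break, so at least 10 commercial breaks are needed.
A packing using 10 commercial breaks:
  break 1: 195 = 195
  break 2: 185 = 185
  break 3: 175 = 175
  break 4: 175 = 175
  break 5: 165 + 35 = 200
  break 6: 160 + 40 = 200
  break 7: 130 = 130
  break 8: 120 + 75 = 195
  break 9: 115 = 115
  break 10: 115 = 115
This matches the lower bound, so 10 is optimal.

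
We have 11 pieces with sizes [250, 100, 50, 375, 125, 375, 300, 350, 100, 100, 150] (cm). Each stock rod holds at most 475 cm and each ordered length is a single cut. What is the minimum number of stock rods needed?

Total = 375 + 375 + 350 + 300 + 250 + 150 + 125 + 100 + 100 + 100 + 50 = 2275 cm.
Lower bound: ⌈2275/475⌉ = 5 stock rods.
A packing using 5 stock rods:
  stock rod 1: 375 + 100 = 475
  stock rod 2: 375 + 100 = 475
  stock rod 3: 350 + 125 = 475
  stock rod 4: 300 + 150 = 450
  stock rod 5: 250 + 100 + 50 = 400
This matches the lower bound, so 5 is optimal.

5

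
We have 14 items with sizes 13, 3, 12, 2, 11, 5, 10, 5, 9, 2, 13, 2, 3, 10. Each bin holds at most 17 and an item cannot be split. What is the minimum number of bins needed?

Total = 13 + 13 + 12 + 11 + 10 + 10 + 9 + 5 + 5 + 3 + 3 + 2 + 2 + 2 = 100.
Lower bound: ⌈100/17⌉ = 6 bins.
Also, 7 items each exceed 17/2, and no two of those can share a bin, so at least 7 bins are needed.
A packing using 7 bins:
  bin 1: 13 + 3 = 16
  bin 2: 13 + 3 = 16
  bin 3: 12 + 5 = 17
  bin 4: 11 + 5 = 16
  bin 5: 10 + 2 + 2 + 2 = 16
  bin 6: 10 = 10
  bin 7: 9 = 9
This matches the lower bound, so 7 is optimal.

7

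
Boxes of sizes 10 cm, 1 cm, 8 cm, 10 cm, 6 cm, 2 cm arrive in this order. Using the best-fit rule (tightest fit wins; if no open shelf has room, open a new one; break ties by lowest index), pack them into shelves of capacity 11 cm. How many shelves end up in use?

  10 → shelf 1 (new)  [load 10/11]
  1 → shelf 1  [load 11/11]
  8 → shelf 2 (new)  [load 8/11]
  10 → shelf 3 (new)  [load 10/11]
  6 → shelf 4 (new)  [load 6/11]
  2 → shelf 2  [load 10/11]
4 shelves opened.

4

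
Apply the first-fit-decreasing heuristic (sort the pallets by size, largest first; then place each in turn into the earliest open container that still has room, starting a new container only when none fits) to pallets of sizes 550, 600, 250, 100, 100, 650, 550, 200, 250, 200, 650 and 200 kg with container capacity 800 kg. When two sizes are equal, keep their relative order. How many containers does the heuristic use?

Sorted descending: 650, 650, 600, 550, 550, 250, 250, 200, 200, 200, 100, 100.
  650 → container 1 (new)  [load 650/800]
  650 → container 2 (new)  [load 650/800]
  600 → container 3 (new)  [load 600/800]
  550 → container 4 (new)  [load 550/800]
  550 → container 5 (new)  [load 550/800]
  250 → container 4  [load 800/800]
  250 → container 5  [load 800/800]
  200 → container 3  [load 800/800]
  200 → container 6 (new)  [load 200/800]
  200 → container 6  [load 400/800]
  100 → container 1  [load 750/800]
  100 → container 2  [load 750/800]
6 containers opened.

6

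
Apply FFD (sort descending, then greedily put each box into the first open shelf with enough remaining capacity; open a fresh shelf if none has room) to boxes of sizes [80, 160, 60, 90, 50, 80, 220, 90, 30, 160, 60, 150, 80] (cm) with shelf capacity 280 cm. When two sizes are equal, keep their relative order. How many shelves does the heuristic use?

Sorted descending: 220, 160, 160, 150, 90, 90, 80, 80, 80, 60, 60, 50, 30.
  220 → shelf 1 (new)  [load 220/280]
  160 → shelf 2 (new)  [load 160/280]
  160 → shelf 3 (new)  [load 160/280]
  150 → shelf 4 (new)  [load 150/280]
  90 → shelf 2  [load 250/280]
  90 → shelf 3  [load 250/280]
  80 → shelf 4  [load 230/280]
  80 → shelf 5 (new)  [load 80/280]
  80 → shelf 5  [load 160/280]
  60 → shelf 1  [load 280/280]
  60 → shelf 5  [load 220/280]
  50 → shelf 4  [load 280/280]
  30 → shelf 2  [load 280/280]
5 shelves opened.

5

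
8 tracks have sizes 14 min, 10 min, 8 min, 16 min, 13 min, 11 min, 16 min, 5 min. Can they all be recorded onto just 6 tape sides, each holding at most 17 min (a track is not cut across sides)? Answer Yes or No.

Total = 93 min; ⌈93/17⌉ = 6.
The bound of 6 does not rule out 6, but exhaustive search shows no assignment into 6 tape sides of capacity 17 min exists — the minimum is 7.

No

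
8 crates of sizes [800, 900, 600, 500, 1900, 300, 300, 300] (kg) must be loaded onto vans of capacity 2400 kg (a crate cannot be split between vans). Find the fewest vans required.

3

Total = 1900 + 900 + 800 + 600 + 500 + 300 + 300 + 300 = 5600 kg.
Lower bound: ⌈5600/2400⌉ = 3 vans.
A packing using 3 vans:
  van 1: 1900 + 500 = 2400
  van 2: 900 + 800 + 600 = 2300
  van 3: 300 + 300 + 300 = 900
This matches the lower bound, so 3 is optimal.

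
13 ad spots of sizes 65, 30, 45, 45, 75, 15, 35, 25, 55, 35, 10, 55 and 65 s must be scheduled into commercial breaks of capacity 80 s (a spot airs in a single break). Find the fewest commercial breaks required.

8

Total = 75 + 65 + 65 + 55 + 55 + 45 + 45 + 35 + 35 + 30 + 25 + 15 + 10 = 555 s.
Lower bound: ⌈555/80⌉ = 7 commercial breaks.
A packing using 8 commercial breaks:
  break 1: 75 = 75
  break 2: 65 + 15 = 80
  break 3: 65 + 10 = 75
  break 4: 55 + 25 = 80
  break 5: 55 = 55
  break 6: 45 + 35 = 80
  break 7: 45 + 35 = 80
  break 8: 30 = 30
No arrangement into 7 commercial breaks stays within capacity, so 8 is optimal.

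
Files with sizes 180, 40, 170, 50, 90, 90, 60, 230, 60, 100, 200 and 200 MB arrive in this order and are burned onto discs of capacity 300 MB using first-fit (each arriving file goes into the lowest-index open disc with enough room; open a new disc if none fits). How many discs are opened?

6

  180 → disc 1 (new)  [load 180/300]
  40 → disc 1  [load 220/300]
  170 → disc 2 (new)  [load 170/300]
  50 → disc 1  [load 270/300]
  90 → disc 2  [load 260/300]
  90 → disc 3 (new)  [load 90/300]
  60 → disc 3  [load 150/300]
  230 → disc 4 (new)  [load 230/300]
  60 → disc 3  [load 210/300]
  100 → disc 5 (new)  [load 100/300]
  200 → disc 5  [load 300/300]
  200 → disc 6 (new)  [load 200/300]
6 discs opened.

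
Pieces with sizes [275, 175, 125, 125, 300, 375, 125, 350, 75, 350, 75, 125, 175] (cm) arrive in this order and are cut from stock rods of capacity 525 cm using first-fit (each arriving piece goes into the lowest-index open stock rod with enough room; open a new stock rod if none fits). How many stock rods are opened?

6

  275 → stock rod 1 (new)  [load 275/525]
  175 → stock rod 1  [load 450/525]
  125 → stock rod 2 (new)  [load 125/525]
  125 → stock rod 2  [load 250/525]
  300 → stock rod 3 (new)  [load 300/525]
  375 → stock rod 4 (new)  [load 375/525]
  125 → stock rod 2  [load 375/525]
  350 → stock rod 5 (new)  [load 350/525]
  75 → stock rod 1  [load 525/525]
  350 → stock rod 6 (new)  [load 350/525]
  75 → stock rod 2  [load 450/525]
  125 → stock rod 3  [load 425/525]
  175 → stock rod 5  [load 525/525]
6 stock rods opened.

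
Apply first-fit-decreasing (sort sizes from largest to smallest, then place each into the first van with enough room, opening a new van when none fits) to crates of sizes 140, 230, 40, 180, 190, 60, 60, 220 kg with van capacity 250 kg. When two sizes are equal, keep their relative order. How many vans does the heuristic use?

5

Sorted descending: 230, 220, 190, 180, 140, 60, 60, 40.
  230 → van 1 (new)  [load 230/250]
  220 → van 2 (new)  [load 220/250]
  190 → van 3 (new)  [load 190/250]
  180 → van 4 (new)  [load 180/250]
  140 → van 5 (new)  [load 140/250]
  60 → van 3  [load 250/250]
  60 → van 4  [load 240/250]
  40 → van 5  [load 180/250]
5 vans opened.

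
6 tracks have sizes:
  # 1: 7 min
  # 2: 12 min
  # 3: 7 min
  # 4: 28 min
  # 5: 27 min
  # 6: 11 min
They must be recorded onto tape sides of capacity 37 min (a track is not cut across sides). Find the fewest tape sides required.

Total = 28 + 27 + 12 + 11 + 7 + 7 = 92 min.
Lower bound: ⌈92/37⌉ = 3 tape sides.
A packing using 3 tape sides:
  side 1: 28 + 7 = 35
  side 2: 27 + 7 = 34
  side 3: 12 + 11 = 23
This matches the lower bound, so 3 is optimal.

3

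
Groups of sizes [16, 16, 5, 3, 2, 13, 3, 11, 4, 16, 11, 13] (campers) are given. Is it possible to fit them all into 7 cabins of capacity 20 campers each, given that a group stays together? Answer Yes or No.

Yes

A valid assignment using 7 cabins:
  cabin 1: 16 + 4 = 20
  cabin 2: 16 + 3 = 19
  cabin 3: 16 + 3 = 19
  cabin 4: 13 + 5 + 2 = 20
  cabin 5: 13 = 13
  cabin 6: 11 = 11
  cabin 7: 11 = 11
Every load is within 20 campers, so 7 cabins suffice.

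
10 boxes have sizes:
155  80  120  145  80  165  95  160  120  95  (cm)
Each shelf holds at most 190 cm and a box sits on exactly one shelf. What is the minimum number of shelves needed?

8

Total = 165 + 160 + 155 + 145 + 120 + 120 + 95 + 95 + 80 + 80 = 1215 cm.
Lower bound: ⌈1215/190⌉ = 7 shelves.
A packing using 8 shelves:
  shelf 1: 165 = 165
  shelf 2: 160 = 160
  shelf 3: 155 = 155
  shelf 4: 145 = 145
  shelf 5: 120 = 120
  shelf 6: 120 = 120
  shelf 7: 95 + 95 = 190
  shelf 8: 80 + 80 = 160
No arrangement into 7 shelves stays within capacity, so 8 is optimal.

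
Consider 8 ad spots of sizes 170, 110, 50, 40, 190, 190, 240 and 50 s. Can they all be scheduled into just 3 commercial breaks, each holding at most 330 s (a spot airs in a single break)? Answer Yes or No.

No

Total = 1040 s; ⌈1040/330⌉ = 4.
At least 4 commercial breaks are required, but only 3 are allowed.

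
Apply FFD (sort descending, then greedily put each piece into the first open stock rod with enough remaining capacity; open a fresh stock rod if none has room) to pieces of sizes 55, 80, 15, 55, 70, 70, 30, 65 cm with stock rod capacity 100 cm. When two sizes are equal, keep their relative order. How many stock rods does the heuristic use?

6

Sorted descending: 80, 70, 70, 65, 55, 55, 30, 15.
  80 → stock rod 1 (new)  [load 80/100]
  70 → stock rod 2 (new)  [load 70/100]
  70 → stock rod 3 (new)  [load 70/100]
  65 → stock rod 4 (new)  [load 65/100]
  55 → stock rod 5 (new)  [load 55/100]
  55 → stock rod 6 (new)  [load 55/100]
  30 → stock rod 2  [load 100/100]
  15 → stock rod 1  [load 95/100]
6 stock rods opened.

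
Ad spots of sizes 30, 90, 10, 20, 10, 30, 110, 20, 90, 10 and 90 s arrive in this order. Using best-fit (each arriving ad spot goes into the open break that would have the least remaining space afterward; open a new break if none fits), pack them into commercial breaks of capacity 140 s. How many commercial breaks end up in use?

4

  30 → break 1 (new)  [load 30/140]
  90 → break 1  [load 120/140]
  10 → break 1  [load 130/140]
  20 → break 2 (new)  [load 20/140]
  10 → break 1  [load 140/140]
  30 → break 2  [load 50/140]
  110 → break 3 (new)  [load 110/140]
  20 → break 3  [load 130/140]
  90 → break 2  [load 140/140]
  10 → break 3  [load 140/140]
  90 → break 4 (new)  [load 90/140]
4 commercial breaks opened.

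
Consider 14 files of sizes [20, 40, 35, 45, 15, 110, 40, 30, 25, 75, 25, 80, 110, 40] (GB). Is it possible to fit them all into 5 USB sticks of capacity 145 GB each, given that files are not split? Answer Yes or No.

A valid assignment using 5 USB sticks:
  USB stick 1: 110 + 35 = 145
  USB stick 2: 110 + 30 = 140
  USB stick 3: 80 + 45 + 20 = 145
  USB stick 4: 75 + 40 + 25 = 140
  USB stick 5: 40 + 40 + 25 + 15 = 120
Every load is within 145 GB, so 5 USB sticks suffice.

Yes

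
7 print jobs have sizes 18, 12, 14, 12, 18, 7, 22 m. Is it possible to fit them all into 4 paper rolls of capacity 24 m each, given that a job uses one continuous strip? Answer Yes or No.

Total = 103 m; ⌈103/24⌉ = 5.
At least 5 paper rolls are required, but only 4 are allowed.

No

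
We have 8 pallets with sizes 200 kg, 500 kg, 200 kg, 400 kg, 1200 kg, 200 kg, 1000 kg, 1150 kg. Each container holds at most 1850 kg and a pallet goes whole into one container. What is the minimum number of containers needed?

Total = 1200 + 1150 + 1000 + 500 + 400 + 200 + 200 + 200 = 4850 kg.
Lower bound: ⌈4850/1850⌉ = 3 containers.
A packing using 3 containers:
  container 1: 1200 + 500 = 1700
  container 2: 1150 + 400 + 200 = 1750
  container 3: 1000 + 200 + 200 = 1400
This matches the lower bound, so 3 is optimal.

3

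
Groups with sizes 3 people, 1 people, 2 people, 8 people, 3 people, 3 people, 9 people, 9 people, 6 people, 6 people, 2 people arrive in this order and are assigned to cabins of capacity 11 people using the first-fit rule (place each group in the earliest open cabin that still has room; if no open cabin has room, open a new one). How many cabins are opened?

  3 → cabin 1 (new)  [load 3/11]
  1 → cabin 1  [load 4/11]
  2 → cabin 1  [load 6/11]
  8 → cabin 2 (new)  [load 8/11]
  3 → cabin 1  [load 9/11]
  3 → cabin 2  [load 11/11]
  9 → cabin 3 (new)  [load 9/11]
  9 → cabin 4 (new)  [load 9/11]
  6 → cabin 5 (new)  [load 6/11]
  6 → cabin 6 (new)  [load 6/11]
  2 → cabin 1  [load 11/11]
6 cabins opened.

6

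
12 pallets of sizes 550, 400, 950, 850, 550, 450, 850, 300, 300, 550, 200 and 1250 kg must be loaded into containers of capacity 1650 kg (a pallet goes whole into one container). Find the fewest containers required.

5

Total = 1250 + 950 + 850 + 850 + 550 + 550 + 550 + 450 + 400 + 300 + 300 + 200 = 7200 kg.
Lower bound: ⌈7200/1650⌉ = 5 containers.
A packing using 5 containers:
  container 1: 1250 + 400 = 1650
  container 2: 950 + 550 = 1500
  container 3: 850 + 550 + 200 = 1600
  container 4: 850 + 550 = 1400
  container 5: 450 + 300 + 300 = 1050
This matches the lower bound, so 5 is optimal.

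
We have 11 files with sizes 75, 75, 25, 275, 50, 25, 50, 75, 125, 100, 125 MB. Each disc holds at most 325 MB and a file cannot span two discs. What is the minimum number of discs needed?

4

Total = 275 + 125 + 125 + 100 + 75 + 75 + 75 + 50 + 50 + 25 + 25 = 1000 MB.
Lower bound: ⌈1000/325⌉ = 4 discs.
A packing using 4 discs:
  disc 1: 275 + 50 = 325
  disc 2: 125 + 125 + 75 = 325
  disc 3: 100 + 75 + 75 + 50 + 25 = 325
  disc 4: 25 = 25
This matches the lower bound, so 4 is optimal.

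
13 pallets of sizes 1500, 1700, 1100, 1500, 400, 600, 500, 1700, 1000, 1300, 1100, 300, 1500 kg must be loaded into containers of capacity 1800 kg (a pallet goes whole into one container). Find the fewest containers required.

9

Total = 1700 + 1700 + 1500 + 1500 + 1500 + 1300 + 1100 + 1100 + 1000 + 600 + 500 + 400 + 300 = 14200 kg.
Lower bound: ⌈14200/1800⌉ = 8 containers.
Also, 9 pallets each exceed 900 kg, and no two of those can share a container, so at least 9 containers are needed.
A packing using 9 containers:
  container 1: 1700 = 1700
  container 2: 1700 = 1700
  container 3: 1500 + 300 = 1800
  container 4: 1500 = 1500
  container 5: 1500 = 1500
  container 6: 1300 + 500 = 1800
  container 7: 1100 + 600 = 1700
  container 8: 1100 + 400 = 1500
  container 9: 1000 = 1000
This matches the lower bound, so 9 is optimal.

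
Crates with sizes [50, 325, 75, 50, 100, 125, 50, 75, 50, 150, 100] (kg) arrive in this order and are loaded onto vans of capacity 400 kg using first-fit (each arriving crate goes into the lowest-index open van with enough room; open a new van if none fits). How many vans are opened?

  50 → van 1 (new)  [load 50/400]
  325 → van 1  [load 375/400]
  75 → van 2 (new)  [load 75/400]
  50 → van 2  [load 125/400]
  100 → van 2  [load 225/400]
  125 → van 2  [load 350/400]
  50 → van 2  [load 400/400]
  75 → van 3 (new)  [load 75/400]
  50 → van 3  [load 125/400]
  150 → van 3  [load 275/400]
  100 → van 3  [load 375/400]
3 vans opened.

3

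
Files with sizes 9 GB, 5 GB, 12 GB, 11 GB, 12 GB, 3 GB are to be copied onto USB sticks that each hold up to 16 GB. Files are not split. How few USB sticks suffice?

Total = 12 + 12 + 11 + 9 + 5 + 3 = 52 GB.
Lower bound: ⌈52/16⌉ = 4 USB sticks.
A packing using 4 USB sticks:
  USB stick 1: 12 + 3 = 15
  USB stick 2: 12 = 12
  USB stick 3: 11 + 5 = 16
  USB stick 4: 9 = 9
This matches the lower bound, so 4 is optimal.

4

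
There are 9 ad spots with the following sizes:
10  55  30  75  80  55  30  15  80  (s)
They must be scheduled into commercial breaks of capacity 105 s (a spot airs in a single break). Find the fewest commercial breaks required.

5

Total = 80 + 80 + 75 + 55 + 55 + 30 + 30 + 15 + 10 = 430 s.
Lower bound: ⌈430/105⌉ = 5 commercial breaks.
A packing using 5 commercial breaks:
  break 1: 80 + 15 + 10 = 105
  break 2: 80 = 80
  break 3: 75 + 30 = 105
  break 4: 55 + 30 = 85
  break 5: 55 = 55
This matches the lower bound, so 5 is optimal.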